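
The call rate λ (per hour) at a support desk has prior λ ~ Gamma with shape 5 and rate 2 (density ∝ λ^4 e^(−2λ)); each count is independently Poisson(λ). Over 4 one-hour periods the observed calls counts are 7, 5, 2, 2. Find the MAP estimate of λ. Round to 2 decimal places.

Σxᵢ = 7+5+2+2 = 16, with n = 4.
Posterior ∝ λ^4e^(−2λ) · λ^16e^(−4λ) = λ^20e^(−6λ), i.e. Gamma(shape=21, rate=6).
The mode of a Gamma(a, b) with a ≥ 1 (shape–rate) is (a−1)/b = 20/6 ≈ 3.33.

λ̂_MAP = 3.33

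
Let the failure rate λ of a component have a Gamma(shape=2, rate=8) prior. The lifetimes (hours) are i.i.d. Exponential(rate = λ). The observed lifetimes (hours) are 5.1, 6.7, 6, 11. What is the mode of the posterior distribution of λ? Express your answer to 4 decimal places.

The Exponential(rate=λ) likelihood is ∝ λ^n e^(−λΣtᵢ). Here n = 4 and Σtᵢ = 5.1 + 6.7 + 6 + 11 = 28.8.
Posterior ∝ λe^(−8λ) · λ^4e^(−28.8λ) = λ^5e^(−36.8λ), i.e. Gamma(6, 36.8).
Mode = (a−1)/b = 5/36.8 ≈ 0.1359.

λ̂_MAP = 0.1359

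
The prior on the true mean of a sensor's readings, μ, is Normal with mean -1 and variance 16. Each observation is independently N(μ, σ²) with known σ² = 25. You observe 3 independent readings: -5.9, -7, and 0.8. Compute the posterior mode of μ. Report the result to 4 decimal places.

n = 3; x̄ = ((-5.9) + (-7) + 0.8)/3 = -12.1/3 = -121/30 ≈ -4.0333.
For a Normal prior and Normal likelihood with known variance, the posterior is Normal; its mode equals its mean, the precision-weighted average.
Prior precision 1/σ₀² = 1/16 = 0.0625; data precision n/σ² = 3/25 = 0.12.
μ̂ = (0.0625·(-1) + 0.12·(-121/30)) / (0.0625 + 0.12) = (-0.5465)/0.1825 = -1093/365 ≈ -2.9945.

μ̂_MAP = -2.9945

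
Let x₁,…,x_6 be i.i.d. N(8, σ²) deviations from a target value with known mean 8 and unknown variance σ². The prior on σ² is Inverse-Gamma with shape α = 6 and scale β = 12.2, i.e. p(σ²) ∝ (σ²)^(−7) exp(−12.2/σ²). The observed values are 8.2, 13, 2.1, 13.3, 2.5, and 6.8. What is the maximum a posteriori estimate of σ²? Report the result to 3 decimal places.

σ̂²_MAP = 7.202

Sum of squared deviations about the known mean: SS = (8.2−8)² + (13−8)² + (2.1−8)² + (13.3−8)² + (2.5−8)² + (6.8−8)² = 119.63.
The Normal likelihood contributes (σ²)^(−n/2) exp(−SS/(2σ²)), so the posterior is Inverse-Gamma(α + n/2, β + SS/2) = Inverse-Gamma(9, 72.015).
The mode of Inverse-Gamma(a, b) is b/(a+1) = 72.015/10 ≈ 7.202.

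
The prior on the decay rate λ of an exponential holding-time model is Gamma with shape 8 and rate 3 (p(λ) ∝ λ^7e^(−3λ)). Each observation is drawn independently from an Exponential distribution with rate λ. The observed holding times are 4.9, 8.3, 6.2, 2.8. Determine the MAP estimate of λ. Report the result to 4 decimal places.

λ̂_MAP = 0.4365

The Exponential(rate=λ) likelihood is ∝ λ^n e^(−λΣtᵢ). Here n = 4 and Σtᵢ = 4.9 + 8.3 + 6.2 + 2.8 = 22.2.
Posterior ∝ λ^7e^(−3λ) · λ^4e^(−22.2λ) = λ^11e^(−25.2λ), i.e. Gamma(12, 25.2).
Mode = (a−1)/b = 11/25.2 ≈ 0.4365.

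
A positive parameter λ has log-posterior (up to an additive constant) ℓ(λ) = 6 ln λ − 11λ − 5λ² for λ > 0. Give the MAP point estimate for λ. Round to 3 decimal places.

ℓ'(λ) = 6/λ − 11 − 10λ. Setting this to zero and multiplying by λ: 10λ² + 11λ − 6 = 0.
λ = (−11 + √(11² + 4·10·6)) / (2·10) = (−11 + √361) / 20 = (−11 + 19)/20 = 2/5.
ℓ''(λ) = −6/λ² − 10 < 0, confirming a maximum.

λ̂_MAP = 0.400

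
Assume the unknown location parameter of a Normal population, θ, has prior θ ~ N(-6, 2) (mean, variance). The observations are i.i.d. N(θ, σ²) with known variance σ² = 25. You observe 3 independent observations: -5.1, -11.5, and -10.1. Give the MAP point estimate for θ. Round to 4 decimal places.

n = 3; x̄ = ((-5.1) + (-11.5) + (-10.1))/3 = -26.7/3 = -8.9.
For a Normal prior and Normal likelihood with known variance, the posterior is Normal; its mode equals its mean, the precision-weighted average.
Prior precision 1/σ₀² = 1/2 = 0.5; data precision n/σ² = 3/25 = 0.12.
θ̂ = (0.5·(-6) + 0.12·(-8.9)) / (0.5 + 0.12) = (-4.068)/0.62 = -1017/155 ≈ -6.5613.

θ̂_MAP = -6.5613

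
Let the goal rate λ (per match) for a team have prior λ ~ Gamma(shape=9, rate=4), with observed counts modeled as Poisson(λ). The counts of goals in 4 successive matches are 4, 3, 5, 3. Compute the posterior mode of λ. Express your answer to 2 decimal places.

Σxᵢ = 4+3+5+3 = 15, with n = 4.
Posterior ∝ λ^8e^(−4λ) · λ^15e^(−4λ) = λ^23e^(−8λ), i.e. Gamma(shape=24, rate=8).
The mode of a Gamma(a, b) with a ≥ 1 (shape–rate) is (a−1)/b = 23/8 ≈ 2.88.

λ̂_MAP = 2.88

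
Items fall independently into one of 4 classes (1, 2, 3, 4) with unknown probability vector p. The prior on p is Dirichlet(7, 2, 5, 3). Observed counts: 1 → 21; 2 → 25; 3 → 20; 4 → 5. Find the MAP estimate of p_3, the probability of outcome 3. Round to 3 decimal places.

MAP estimate: 0.286

The posterior is Dirichlet(αᵢ + nᵢ) = Dirichlet(28, 27, 25, 8).
For a Dirichlet(a₁,…,a_K) with all aᵢ > 1, the mode has j-th component (aⱼ − 1)/(Σaᵢ − K).
Here Σaᵢ = 88 and K = 4, so p_3 = (25 − 1)/(88 − 4) = 24/84 ≈ 0.286.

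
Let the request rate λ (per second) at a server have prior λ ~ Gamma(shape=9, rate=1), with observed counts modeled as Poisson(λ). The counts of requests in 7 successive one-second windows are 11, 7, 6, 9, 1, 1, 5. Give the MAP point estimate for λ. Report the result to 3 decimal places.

λ̂_MAP = 6.000

Σxᵢ = 11+7+6+9+1+1+5 = 40, with n = 7.
Posterior ∝ λ^8e^(−1λ) · λ^40e^(−7λ) = λ^48e^(−8λ), i.e. Gamma(shape=49, rate=8).
The mode of a Gamma(a, b) with a ≥ 1 (shape–rate) is (a−1)/b = 48/8 ≈ 6.000.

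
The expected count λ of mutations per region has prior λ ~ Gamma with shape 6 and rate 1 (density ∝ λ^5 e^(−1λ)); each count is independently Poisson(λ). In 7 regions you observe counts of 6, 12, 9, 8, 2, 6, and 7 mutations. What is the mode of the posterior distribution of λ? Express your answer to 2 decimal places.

λ̂_MAP = 6.88

Σxᵢ = 6+12+9+8+2+6+7 = 50, with n = 7.
Posterior ∝ λ^5e^(−1λ) · λ^50e^(−7λ) = λ^55e^(−8λ), i.e. Gamma(shape=56, rate=8).
The mode of a Gamma(a, b) with a ≥ 1 (shape–rate) is (a−1)/b = 55/8 ≈ 6.88.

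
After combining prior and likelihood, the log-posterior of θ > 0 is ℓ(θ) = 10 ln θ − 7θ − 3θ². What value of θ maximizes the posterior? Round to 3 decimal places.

θ̂_MAP = 0.833

ℓ'(θ) = 10/θ − 7 − 6θ. Setting this to zero and multiplying by θ: 6θ² + 7θ − 10 = 0.
θ = (−7 + √(7² + 4·6·10)) / (2·6) = (−7 + √289) / 12 = (−7 + 17)/12 = 5/6.
ℓ''(θ) = −10/θ² − 6 < 0, confirming a maximum.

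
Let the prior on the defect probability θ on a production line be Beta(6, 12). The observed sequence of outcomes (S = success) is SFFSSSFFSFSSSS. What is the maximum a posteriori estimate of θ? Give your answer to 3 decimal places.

θ̂_MAP = 0.467

Prior: Beta(6, 12).
Data: 9 successes in 14 trials (from the sequence). The binomial likelihood contributes θ^9(1−θ)^5, so the posterior is Beta(6+9, 12+5) = Beta(15, 17).
For Beta(a, b) with a, b > 1 the mode is (a−1)/(a+b−2) = 14/30 ≈ 0.467.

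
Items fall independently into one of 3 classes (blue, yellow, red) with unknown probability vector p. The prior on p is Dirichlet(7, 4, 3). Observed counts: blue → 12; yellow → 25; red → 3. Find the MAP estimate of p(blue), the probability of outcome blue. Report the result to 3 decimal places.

The posterior is Dirichlet(αᵢ + nᵢ) = Dirichlet(19, 29, 6).
For a Dirichlet(a₁,…,a_K) with all aᵢ > 1, the mode has j-th component (aⱼ − 1)/(Σaᵢ − K).
Here Σaᵢ = 54 and K = 3, so p(blue) = (19 − 1)/(54 − 3) = 18/51 ≈ 0.353.

MAP estimate of p(blue) = 0.353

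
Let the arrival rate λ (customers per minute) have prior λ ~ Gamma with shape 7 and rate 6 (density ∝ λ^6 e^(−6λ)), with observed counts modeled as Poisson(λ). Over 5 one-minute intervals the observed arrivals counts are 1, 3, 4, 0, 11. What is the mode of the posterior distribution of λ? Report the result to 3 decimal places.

λ̂_MAP = 2.273

Σxᵢ = 1+3+4+0+11 = 19, with n = 5.
Posterior ∝ λ^6e^(−6λ) · λ^19e^(−5λ) = λ^25e^(−11λ), i.e. Gamma(shape=26, rate=11).
The mode of a Gamma(a, b) with a ≥ 1 (shape–rate) is (a−1)/b = 25/11 ≈ 2.273.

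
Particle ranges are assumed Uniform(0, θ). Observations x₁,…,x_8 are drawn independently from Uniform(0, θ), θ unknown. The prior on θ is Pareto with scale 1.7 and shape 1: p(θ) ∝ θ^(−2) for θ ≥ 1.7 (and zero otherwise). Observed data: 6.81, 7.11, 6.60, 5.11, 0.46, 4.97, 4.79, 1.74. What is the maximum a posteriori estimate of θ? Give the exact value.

The Uniform(0, θ) likelihood is θ^(−n) for θ ≥ max(xᵢ), zero otherwise. Here max(xᵢ) = 7.11.
Posterior ∝ θ^(−2) · θ^(−8) = θ^(−10) on θ ≥ max(1.7, 7.11) = 7.11.
This density is strictly decreasing in θ, so the posterior mode lies at the lower boundary of the support.

θ̂_MAP = 7.11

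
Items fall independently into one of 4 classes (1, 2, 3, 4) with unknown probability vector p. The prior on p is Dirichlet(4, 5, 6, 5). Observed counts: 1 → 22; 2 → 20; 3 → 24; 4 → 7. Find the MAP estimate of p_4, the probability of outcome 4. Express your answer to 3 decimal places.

MAP estimate: 0.124

The posterior is Dirichlet(αᵢ + nᵢ) = Dirichlet(26, 25, 30, 12).
For a Dirichlet(a₁,…,a_K) with all aᵢ > 1, the mode has j-th component (aⱼ − 1)/(Σaᵢ − K).
Here Σaᵢ = 93 and K = 4, so p_4 = (12 − 1)/(93 − 4) = 11/89 ≈ 0.124.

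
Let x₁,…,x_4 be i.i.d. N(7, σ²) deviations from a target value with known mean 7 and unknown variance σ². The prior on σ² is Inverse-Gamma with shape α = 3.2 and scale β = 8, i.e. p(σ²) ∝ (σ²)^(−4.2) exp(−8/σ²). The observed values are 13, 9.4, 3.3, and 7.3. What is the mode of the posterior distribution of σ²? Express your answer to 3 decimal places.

Sum of squared deviations about the known mean: SS = (13−7)² + (9.4−7)² + (3.3−7)² + (7.3−7)² = 55.54.
The Normal likelihood contributes (σ²)^(−n/2) exp(−SS/(2σ²)), so the posterior is Inverse-Gamma(α + n/2, β + SS/2) = Inverse-Gamma(5.2, 35.77).
The mode of Inverse-Gamma(a, b) is b/(a+1) = 35.77/6.2 ≈ 5.769.

σ̂²_MAP = 5.769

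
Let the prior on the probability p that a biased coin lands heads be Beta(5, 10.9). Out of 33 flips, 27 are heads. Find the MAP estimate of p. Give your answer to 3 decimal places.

p̂_MAP = 0.661

Prior: Beta(5, 10.9).
Data: 27 successes in 33 trials. The binomial likelihood contributes p^27(1−p)^6, so the posterior is Beta(5+27, 10.9+6) = Beta(32, 16.9).
For Beta(a, b) with a, b > 1 the mode is (a−1)/(a+b−2) = 31/46.9 ≈ 0.661.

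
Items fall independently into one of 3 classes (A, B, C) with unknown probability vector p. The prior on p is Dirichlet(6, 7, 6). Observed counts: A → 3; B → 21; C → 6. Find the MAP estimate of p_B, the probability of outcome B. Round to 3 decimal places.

MAP estimate of p_B = 0.587

The posterior is Dirichlet(αᵢ + nᵢ) = Dirichlet(9, 28, 12).
For a Dirichlet(a₁,…,a_K) with all aᵢ > 1, the mode has j-th component (aⱼ − 1)/(Σaᵢ − K).
Here Σaᵢ = 49 and K = 3, so p_B = (28 − 1)/(49 − 3) = 27/46 ≈ 0.587.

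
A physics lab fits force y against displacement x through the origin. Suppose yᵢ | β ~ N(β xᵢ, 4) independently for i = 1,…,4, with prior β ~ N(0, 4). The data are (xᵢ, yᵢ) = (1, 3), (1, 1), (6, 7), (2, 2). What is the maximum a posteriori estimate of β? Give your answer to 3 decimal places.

β̂_MAP = 1.163

log p(β | y) = −Σ(yᵢ − βxᵢ)²/(2·4) − β²/(2·4) + const.
Setting the derivative to zero: Σxᵢ(yᵢ − βxᵢ)/4 − β/4 = 0, so β = Σxᵢyᵢ / (Σxᵢ² + σ²/τ²).
Σxᵢyᵢ = 1·3 + 1·1 + 6·7 + 2·2 = 50; Σxᵢ² = 42; σ²/τ² = 1.
β̂_MAP = 50 / (42 + 1) = 50/43 ≈ 1.163.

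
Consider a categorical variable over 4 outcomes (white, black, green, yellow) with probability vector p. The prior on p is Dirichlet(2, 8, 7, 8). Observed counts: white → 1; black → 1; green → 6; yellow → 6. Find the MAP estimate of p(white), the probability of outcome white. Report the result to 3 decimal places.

The posterior is Dirichlet(αᵢ + nᵢ) = Dirichlet(3, 9, 13, 14).
For a Dirichlet(a₁,…,a_K) with all aᵢ > 1, the mode has j-th component (aⱼ − 1)/(Σaᵢ − K).
Here Σaᵢ = 39 and K = 4, so p(white) = (3 − 1)/(39 − 4) = 2/35 ≈ 0.057.

MAP estimate of p(white) = 0.057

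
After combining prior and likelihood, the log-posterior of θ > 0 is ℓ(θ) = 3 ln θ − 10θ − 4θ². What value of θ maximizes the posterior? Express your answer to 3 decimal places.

θ̂_MAP = 0.250

ℓ'(θ) = 3/θ − 10 − 8θ. Setting this to zero and multiplying by θ: 8θ² + 10θ − 3 = 0.
θ = (−10 + √(10² + 4·8·3)) / (2·8) = (−10 + √196) / 16 = (−10 + 14)/16 = 1/4.
ℓ''(θ) = −3/θ² − 8 < 0, confirming a maximum.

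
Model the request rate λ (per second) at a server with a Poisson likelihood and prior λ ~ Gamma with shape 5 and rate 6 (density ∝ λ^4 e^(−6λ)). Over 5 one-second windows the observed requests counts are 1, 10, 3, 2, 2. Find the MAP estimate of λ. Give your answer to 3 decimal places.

Σxᵢ = 1+10+3+2+2 = 18, with n = 5.
Posterior ∝ λ^4e^(−6λ) · λ^18e^(−5λ) = λ^22e^(−11λ), i.e. Gamma(shape=23, rate=11).
The mode of a Gamma(a, b) with a ≥ 1 (shape–rate) is (a−1)/b = 22/11 ≈ 2.000.

λ̂_MAP = 2.000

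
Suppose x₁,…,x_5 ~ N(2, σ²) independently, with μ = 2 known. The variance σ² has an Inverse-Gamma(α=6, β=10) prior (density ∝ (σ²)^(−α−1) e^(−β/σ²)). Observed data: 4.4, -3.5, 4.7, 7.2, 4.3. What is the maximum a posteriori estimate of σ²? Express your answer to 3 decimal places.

Sum of squared deviations about the known mean: SS = (4.4−2)² + (-3.5−2)² + (4.7−2)² + (7.2−2)² + (4.3−2)² = 75.63.
The Normal likelihood contributes (σ²)^(−n/2) exp(−SS/(2σ²)), so the posterior is Inverse-Gamma(α + n/2, β + SS/2) = Inverse-Gamma(8.5, 47.815).
The mode of Inverse-Gamma(a, b) is b/(a+1) = 47.815/9.5 ≈ 5.033.

σ̂²_MAP = 5.033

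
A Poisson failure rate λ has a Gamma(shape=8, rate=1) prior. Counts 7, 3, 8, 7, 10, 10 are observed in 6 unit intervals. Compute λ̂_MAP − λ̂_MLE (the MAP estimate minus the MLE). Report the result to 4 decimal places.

Σxᵢ = 45. Posterior is Gamma(53, 7); MAP = (53−1)/7 = 52/7 ≈ 7.42857.
MLE = x̄ = 45/6 ≈ 7.50000.
Difference = 52/7 − 45/6 = -1/14 ≈ -0.0714.

MAP − MLE = -0.0714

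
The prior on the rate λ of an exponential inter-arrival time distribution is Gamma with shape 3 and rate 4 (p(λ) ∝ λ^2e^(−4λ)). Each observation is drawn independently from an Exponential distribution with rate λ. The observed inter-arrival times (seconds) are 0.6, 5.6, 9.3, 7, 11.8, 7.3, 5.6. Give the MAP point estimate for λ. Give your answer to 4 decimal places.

The Exponential(rate=λ) likelihood is ∝ λ^n e^(−λΣtᵢ). Here n = 7 and Σtᵢ = 0.6 + 5.6 + 9.3 + 7 + 11.8 + 7.3 + 5.6 = 47.2.
Posterior ∝ λ^2e^(−4λ) · λ^7e^(−47.2λ) = λ^9e^(−51.2λ), i.e. Gamma(10, 51.2).
Mode = (a−1)/b = 9/51.2 ≈ 0.1758.

λ̂_MAP = 0.1758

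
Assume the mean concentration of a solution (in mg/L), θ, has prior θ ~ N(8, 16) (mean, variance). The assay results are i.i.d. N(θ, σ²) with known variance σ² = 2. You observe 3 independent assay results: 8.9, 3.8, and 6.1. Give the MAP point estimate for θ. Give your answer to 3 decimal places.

θ̂_MAP = 6.336

n = 3; x̄ = (8.9 + 3.8 + 6.1)/3 = 18.8/3 = 94/15 ≈ 6.2667.
For a Normal prior and Normal likelihood with known variance, the posterior is Normal; its mode equals its mean, the precision-weighted average.
Prior precision 1/σ₀² = 1/16 = 0.0625; data precision n/σ² = 3/2 = 1.5.
θ̂ = (0.0625·8 + 1.5·(94/15)) / (0.0625 + 1.5) = 9.9/1.5625 = 6.336.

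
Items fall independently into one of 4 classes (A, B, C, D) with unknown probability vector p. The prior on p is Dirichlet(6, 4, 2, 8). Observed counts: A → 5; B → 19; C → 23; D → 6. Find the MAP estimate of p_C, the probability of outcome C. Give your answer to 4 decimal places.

The posterior is Dirichlet(αᵢ + nᵢ) = Dirichlet(11, 23, 25, 14).
For a Dirichlet(a₁,…,a_K) with all aᵢ > 1, the mode has j-th component (aⱼ − 1)/(Σaᵢ − K).
Here Σaᵢ = 73 and K = 4, so p_C = (25 − 1)/(73 − 4) = 24/69 ≈ 0.3478.

MAP estimate of p_C = 0.3478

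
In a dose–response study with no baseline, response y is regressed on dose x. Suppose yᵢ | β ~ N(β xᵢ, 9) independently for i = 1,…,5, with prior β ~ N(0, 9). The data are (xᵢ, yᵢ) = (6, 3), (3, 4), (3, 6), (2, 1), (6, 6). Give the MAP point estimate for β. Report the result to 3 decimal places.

β̂_MAP = 0.905

log p(β | y) = −Σ(yᵢ − βxᵢ)²/(2·9) − β²/(2·9) + const.
Setting the derivative to zero: Σxᵢ(yᵢ − βxᵢ)/9 − β/9 = 0, so β = Σxᵢyᵢ / (Σxᵢ² + σ²/τ²).
Σxᵢyᵢ = 6·3 + 3·4 + 3·6 + 2·1 + 6·6 = 86; Σxᵢ² = 94; σ²/τ² = 1.
β̂_MAP = 86 / (94 + 1) = 86/95 ≈ 0.905.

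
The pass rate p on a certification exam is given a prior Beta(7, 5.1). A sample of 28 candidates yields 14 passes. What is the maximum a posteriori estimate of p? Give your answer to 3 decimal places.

p̂_MAP = 0.525

Prior: Beta(7, 5.1).
Data: 14 successes in 28 trials. The binomial likelihood contributes p^14(1−p)^14, so the posterior is Beta(7+14, 5.1+14) = Beta(21, 19.1).
For Beta(a, b) with a, b > 1 the mode is (a−1)/(a+b−2) = 20/38.1 ≈ 0.525.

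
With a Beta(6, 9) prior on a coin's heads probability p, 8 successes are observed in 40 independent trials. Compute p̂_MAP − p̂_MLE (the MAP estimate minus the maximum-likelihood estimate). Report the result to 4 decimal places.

Posterior is Beta(14, 41); MAP = (14−1)/(55−2) = 13/53 ≈ 0.24528.
MLE ignores the prior: p̂_MLE = k/n = 8/40 ≈ 0.20000.
Difference = 13/53 − 8/40 = 12/265 ≈ 0.0453.

MAP − MLE = 0.0453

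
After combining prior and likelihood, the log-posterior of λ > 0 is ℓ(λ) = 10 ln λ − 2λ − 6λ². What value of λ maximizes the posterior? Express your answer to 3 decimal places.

λ̂_MAP = 0.833

ℓ'(λ) = 10/λ − 2 − 12λ. Setting this to zero and multiplying by λ: 12λ² + 2λ − 10 = 0.
λ = (−2 + √(2² + 4·12·10)) / (2·12) = (−2 + √484) / 24 = (−2 + 22)/24 = 5/6.
ℓ''(λ) = −10/λ² − 12 < 0, confirming a maximum.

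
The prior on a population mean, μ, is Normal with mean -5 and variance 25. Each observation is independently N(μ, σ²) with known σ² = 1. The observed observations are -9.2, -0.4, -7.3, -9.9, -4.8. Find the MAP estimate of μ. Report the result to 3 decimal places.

n = 5; x̄ = ((-9.2) + (-0.4) + (-7.3) + (-9.9) + (-4.8))/5 = -31.6/5 = -6.32.
For a Normal prior and Normal likelihood with known variance, the posterior is Normal; its mode equals its mean, the precision-weighted average.
Prior precision 1/σ₀² = 1/25 = 0.04; data precision n/σ² = 5/1 = 5.
μ̂ = (0.04·(-5) + 5·(-6.32)) / (0.04 + 5) = (-31.8)/5.04 = -265/42 ≈ -6.310.

μ̂_MAP = -6.310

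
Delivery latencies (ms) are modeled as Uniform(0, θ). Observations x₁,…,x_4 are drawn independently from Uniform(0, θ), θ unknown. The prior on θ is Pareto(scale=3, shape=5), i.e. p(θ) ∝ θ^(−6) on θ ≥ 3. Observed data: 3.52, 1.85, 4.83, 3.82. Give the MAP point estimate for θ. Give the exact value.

The Uniform(0, θ) likelihood is θ^(−n) for θ ≥ max(xᵢ), zero otherwise. Here max(xᵢ) = 4.83.
Posterior ∝ θ^(−6) · θ^(−4) = θ^(−10) on θ ≥ max(3, 4.83) = 4.83.
This density is strictly decreasing in θ, so the posterior mode lies at the lower boundary of the support.

θ̂_MAP = 4.83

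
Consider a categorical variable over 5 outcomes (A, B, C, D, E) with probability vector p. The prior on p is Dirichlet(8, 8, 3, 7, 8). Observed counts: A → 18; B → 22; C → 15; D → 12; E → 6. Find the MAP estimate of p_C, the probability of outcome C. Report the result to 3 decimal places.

MAP estimate of p_C = 0.167

The posterior is Dirichlet(αᵢ + nᵢ) = Dirichlet(26, 30, 18, 19, 14).
For a Dirichlet(a₁,…,a_K) with all aᵢ > 1, the mode has j-th component (aⱼ − 1)/(Σaᵢ − K).
Here Σaᵢ = 107 and K = 5, so p_C = (18 − 1)/(107 − 5) = 17/102 ≈ 0.167.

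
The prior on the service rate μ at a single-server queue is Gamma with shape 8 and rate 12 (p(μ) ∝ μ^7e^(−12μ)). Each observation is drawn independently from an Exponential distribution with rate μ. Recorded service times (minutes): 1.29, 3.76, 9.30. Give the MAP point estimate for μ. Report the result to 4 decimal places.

The Exponential(rate=μ) likelihood is ∝ μ^n e^(−μΣtᵢ). Here n = 3 and Σtᵢ = 1.29 + 3.76 + 9.30 = 14.35.
Posterior ∝ μ^7e^(−12μ) · μ^3e^(−14.35μ) = μ^10e^(−26.35μ), i.e. Gamma(11, 26.35).
Mode = (a−1)/b = 10/26.35 ≈ 0.3795.

μ̂_MAP = 0.3795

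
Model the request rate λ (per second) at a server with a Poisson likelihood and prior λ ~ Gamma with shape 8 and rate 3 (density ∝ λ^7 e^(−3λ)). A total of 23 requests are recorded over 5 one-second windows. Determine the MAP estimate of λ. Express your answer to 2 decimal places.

Σxᵢ = 23, n = 5.
Posterior ∝ λ^7e^(−3λ) · λ^23e^(−5λ) = λ^30e^(−8λ), i.e. Gamma(shape=31, rate=8).
The mode of a Gamma(a, b) with a ≥ 1 (shape–rate) is (a−1)/b = 30/8 ≈ 3.75.

λ̂_MAP = 3.75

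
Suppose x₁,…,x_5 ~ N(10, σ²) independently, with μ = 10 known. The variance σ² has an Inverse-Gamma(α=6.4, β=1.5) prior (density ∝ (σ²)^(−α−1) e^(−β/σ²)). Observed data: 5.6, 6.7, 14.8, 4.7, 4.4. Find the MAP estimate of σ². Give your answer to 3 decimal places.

σ̂²_MAP = 5.845

Sum of squared deviations about the known mean: SS = (5.6−10)² + (6.7−10)² + (14.8−10)² + (4.7−10)² + (4.4−10)² = 112.74.
The Normal likelihood contributes (σ²)^(−n/2) exp(−SS/(2σ²)), so the posterior is Inverse-Gamma(α + n/2, β + SS/2) = Inverse-Gamma(8.9, 57.87).
The mode of Inverse-Gamma(a, b) is b/(a+1) = 57.87/9.9 ≈ 5.845.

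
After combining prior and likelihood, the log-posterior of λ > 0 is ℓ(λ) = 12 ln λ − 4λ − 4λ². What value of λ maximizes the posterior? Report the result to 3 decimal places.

ℓ'(λ) = 12/λ − 4 − 8λ. Setting this to zero and multiplying by λ: 8λ² + 4λ − 12 = 0.
λ = (−4 + √(4² + 4·8·12)) / (2·8) = (−4 + √400) / 16 = (−4 + 20)/16 = 1.
ℓ''(λ) = −12/λ² − 8 < 0, confirming a maximum.

λ̂_MAP = 1.000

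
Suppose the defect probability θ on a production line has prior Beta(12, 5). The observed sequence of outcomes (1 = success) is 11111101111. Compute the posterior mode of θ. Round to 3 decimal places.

θ̂_MAP = 0.808

Prior: Beta(12, 5).
Data: 10 successes in 11 trials (from the sequence). The binomial likelihood contributes θ^10(1−θ)^1, so the posterior is Beta(12+10, 5+1) = Beta(22, 6).
For Beta(a, b) with a, b > 1 the mode is (a−1)/(a+b−2) = 21/26 ≈ 0.808.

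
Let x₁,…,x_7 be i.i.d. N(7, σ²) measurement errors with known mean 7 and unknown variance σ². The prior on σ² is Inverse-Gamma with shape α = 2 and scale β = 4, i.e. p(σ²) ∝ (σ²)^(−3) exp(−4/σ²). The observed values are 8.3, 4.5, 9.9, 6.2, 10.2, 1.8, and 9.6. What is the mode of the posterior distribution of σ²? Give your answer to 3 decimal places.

Sum of squared deviations about the known mean: SS = (8.3−7)² + (4.5−7)² + (9.9−7)² + (6.2−7)² + (10.2−7)² + (1.8−7)² + (9.6−7)² = 61.03.
The Normal likelihood contributes (σ²)^(−n/2) exp(−SS/(2σ²)), so the posterior is Inverse-Gamma(α + n/2, β + SS/2) = Inverse-Gamma(5.5, 34.515).
The mode of Inverse-Gamma(a, b) is b/(a+1) = 34.515/6.5 ≈ 5.310.

σ̂²_MAP = 5.310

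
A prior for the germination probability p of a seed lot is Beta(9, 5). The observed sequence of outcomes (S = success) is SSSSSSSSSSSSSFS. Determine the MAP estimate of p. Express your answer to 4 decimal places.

Prior: Beta(9, 5).
Data: 14 successes in 15 trials (from the sequence). The binomial likelihood contributes p^14(1−p)^1, so the posterior is Beta(9+14, 5+1) = Beta(23, 6).
For Beta(a, b) with a, b > 1 the mode is (a−1)/(a+b−2) = 22/27 ≈ 0.8148.

p̂_MAP = 0.8148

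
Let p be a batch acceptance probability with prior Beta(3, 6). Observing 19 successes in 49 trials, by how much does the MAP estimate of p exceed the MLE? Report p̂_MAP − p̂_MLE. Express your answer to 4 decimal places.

MAP − MLE = -0.0128

Posterior is Beta(22, 36); MAP = (22−1)/(58−2) = 21/56 ≈ 0.37500.
MLE ignores the prior: p̂_MLE = k/n = 19/49 ≈ 0.38776.
Difference = 21/56 − 19/49 = -5/392 ≈ -0.0128.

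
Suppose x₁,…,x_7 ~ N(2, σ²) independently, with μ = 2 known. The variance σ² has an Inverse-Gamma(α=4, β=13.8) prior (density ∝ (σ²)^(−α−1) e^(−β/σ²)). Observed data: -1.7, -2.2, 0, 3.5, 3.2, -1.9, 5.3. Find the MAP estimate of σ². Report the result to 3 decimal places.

Sum of squared deviations about the known mean: SS = (-1.7−2)² + (-2.2−2)² + (0−2)² + (3.5−2)² + (3.2−2)² + (-1.9−2)² + (5.3−2)² = 65.12.
The Normal likelihood contributes (σ²)^(−n/2) exp(−SS/(2σ²)), so the posterior is Inverse-Gamma(α + n/2, β + SS/2) = Inverse-Gamma(7.5, 46.36).
The mode of Inverse-Gamma(a, b) is b/(a+1) = 46.36/8.5 ≈ 5.454.

σ̂²_MAP = 5.454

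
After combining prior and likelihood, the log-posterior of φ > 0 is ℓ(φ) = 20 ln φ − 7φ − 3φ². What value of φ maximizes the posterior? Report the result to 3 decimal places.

φ̂_MAP = 1.333

ℓ'(φ) = 20/φ − 7 − 6φ. Setting this to zero and multiplying by φ: 6φ² + 7φ − 20 = 0.
φ = (−7 + √(7² + 4·6·20)) / (2·6) = (−7 + √529) / 12 = (−7 + 23)/12 = 4/3.
ℓ''(φ) = −20/φ² − 6 < 0, confirming a maximum.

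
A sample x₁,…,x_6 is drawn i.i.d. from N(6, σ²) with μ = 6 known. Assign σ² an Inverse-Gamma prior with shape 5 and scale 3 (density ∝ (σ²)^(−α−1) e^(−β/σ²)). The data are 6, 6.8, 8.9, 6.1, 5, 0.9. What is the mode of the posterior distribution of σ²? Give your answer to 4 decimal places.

σ̂²_MAP = 2.3372

Sum of squared deviations about the known mean: SS = (6−6)² + (6.8−6)² + (8.9−6)² + (6.1−6)² + (5−6)² + (0.9−6)² = 36.07.
The Normal likelihood contributes (σ²)^(−n/2) exp(−SS/(2σ²)), so the posterior is Inverse-Gamma(α + n/2, β + SS/2) = Inverse-Gamma(8, 21.035).
The mode of Inverse-Gamma(a, b) is b/(a+1) = 21.035/9 ≈ 2.3372.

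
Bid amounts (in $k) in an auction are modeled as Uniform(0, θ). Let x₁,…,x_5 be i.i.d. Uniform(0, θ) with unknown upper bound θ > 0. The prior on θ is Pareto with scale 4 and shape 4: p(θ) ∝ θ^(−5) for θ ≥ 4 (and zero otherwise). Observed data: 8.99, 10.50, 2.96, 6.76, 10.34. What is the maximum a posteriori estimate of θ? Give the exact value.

θ̂_MAP = 10.50

The Uniform(0, θ) likelihood is θ^(−n) for θ ≥ max(xᵢ), zero otherwise. Here max(xᵢ) = 10.50.
Posterior ∝ θ^(−5) · θ^(−5) = θ^(−10) on θ ≥ max(4, 10.50) = 10.50.
This density is strictly decreasing in θ, so the posterior mode lies at the lower boundary of the support.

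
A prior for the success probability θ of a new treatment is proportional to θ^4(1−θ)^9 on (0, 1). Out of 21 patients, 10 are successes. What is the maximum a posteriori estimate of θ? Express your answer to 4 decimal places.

The prior density ∝ θ^4(1−θ)^9 is the kernel of Beta(5, 10).
Data: 10 successes in 21 trials. The binomial likelihood contributes θ^10(1−θ)^11, so the posterior is Beta(5+10, 10+11) = Beta(15, 21).
For Beta(a, b) with a, b > 1 the mode is (a−1)/(a+b−2) = 14/34 ≈ 0.4118.

θ̂_MAP = 0.4118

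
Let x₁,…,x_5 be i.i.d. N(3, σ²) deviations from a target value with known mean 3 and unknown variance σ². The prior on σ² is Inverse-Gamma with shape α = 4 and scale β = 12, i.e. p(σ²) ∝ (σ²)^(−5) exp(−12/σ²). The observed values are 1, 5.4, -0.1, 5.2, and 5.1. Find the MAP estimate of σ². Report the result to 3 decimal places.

Sum of squared deviations about the known mean: SS = (1−3)² + (5.4−3)² + (-0.1−3)² + (5.2−3)² + (5.1−3)² = 28.62.
The Normal likelihood contributes (σ²)^(−n/2) exp(−SS/(2σ²)), so the posterior is Inverse-Gamma(α + n/2, β + SS/2) = Inverse-Gamma(6.5, 26.31).
The mode of Inverse-Gamma(a, b) is b/(a+1) = 26.31/7.5 ≈ 3.508.

σ̂²_MAP = 3.508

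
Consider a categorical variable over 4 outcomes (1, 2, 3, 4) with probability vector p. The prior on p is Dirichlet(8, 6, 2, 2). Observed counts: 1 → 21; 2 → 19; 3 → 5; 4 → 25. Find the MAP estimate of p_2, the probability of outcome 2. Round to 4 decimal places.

MAP estimate: 0.2857

The posterior is Dirichlet(αᵢ + nᵢ) = Dirichlet(29, 25, 7, 27).
For a Dirichlet(a₁,…,a_K) with all aᵢ > 1, the mode has j-th component (aⱼ − 1)/(Σaᵢ − K).
Here Σaᵢ = 88 and K = 4, so p_2 = (25 − 1)/(88 − 4) = 24/84 ≈ 0.2857.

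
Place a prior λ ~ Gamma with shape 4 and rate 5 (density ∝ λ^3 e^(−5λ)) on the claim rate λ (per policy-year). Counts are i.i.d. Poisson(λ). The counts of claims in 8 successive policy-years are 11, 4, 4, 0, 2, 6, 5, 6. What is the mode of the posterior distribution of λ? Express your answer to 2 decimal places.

Σxᵢ = 11+4+4+0+2+6+5+6 = 38, with n = 8.
Posterior ∝ λ^3e^(−5λ) · λ^38e^(−8λ) = λ^41e^(−13λ), i.e. Gamma(shape=42, rate=13).
The mode of a Gamma(a, b) with a ≥ 1 (shape–rate) is (a−1)/b = 41/13 ≈ 3.15.

λ̂_MAP = 3.15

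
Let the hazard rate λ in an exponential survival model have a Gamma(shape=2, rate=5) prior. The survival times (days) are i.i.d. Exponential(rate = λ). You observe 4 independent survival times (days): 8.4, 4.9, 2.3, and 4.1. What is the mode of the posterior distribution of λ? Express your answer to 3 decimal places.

λ̂_MAP = 0.202

The Exponential(rate=λ) likelihood is ∝ λ^n e^(−λΣtᵢ). Here n = 4 and Σtᵢ = 8.4 + 4.9 + 2.3 + 4.1 = 19.7.
Posterior ∝ λe^(−5λ) · λ^4e^(−19.7λ) = λ^5e^(−24.7λ), i.e. Gamma(6, 24.7).
Mode = (a−1)/b = 5/24.7 ≈ 0.202.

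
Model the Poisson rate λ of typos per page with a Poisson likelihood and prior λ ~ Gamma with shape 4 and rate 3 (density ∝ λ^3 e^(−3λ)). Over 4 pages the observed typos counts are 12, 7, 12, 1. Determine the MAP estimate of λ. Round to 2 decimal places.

λ̂_MAP = 5.00

Σxᵢ = 12+7+12+1 = 32, with n = 4.
Posterior ∝ λ^3e^(−3λ) · λ^32e^(−4λ) = λ^35e^(−7λ), i.e. Gamma(shape=36, rate=7).
The mode of a Gamma(a, b) with a ≥ 1 (shape–rate) is (a−1)/b = 35/7 ≈ 5.00.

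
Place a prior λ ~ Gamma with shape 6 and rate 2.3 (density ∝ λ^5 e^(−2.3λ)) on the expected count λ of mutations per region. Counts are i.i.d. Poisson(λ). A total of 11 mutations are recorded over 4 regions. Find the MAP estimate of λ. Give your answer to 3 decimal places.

Σxᵢ = 11, n = 4.
Posterior ∝ λ^5e^(−2.3λ) · λ^11e^(−4λ) = λ^16e^(−6.3λ), i.e. Gamma(shape=17, rate=6.3).
The mode of a Gamma(a, b) with a ≥ 1 (shape–rate) is (a−1)/b = 16/6.3 ≈ 2.540.

λ̂_MAP = 2.540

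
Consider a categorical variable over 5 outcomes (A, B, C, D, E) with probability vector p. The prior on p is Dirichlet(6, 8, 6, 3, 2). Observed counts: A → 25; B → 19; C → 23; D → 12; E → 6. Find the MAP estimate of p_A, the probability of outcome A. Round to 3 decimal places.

MAP estimate of p_A = 0.286

The posterior is Dirichlet(αᵢ + nᵢ) = Dirichlet(31, 27, 29, 15, 8).
For a Dirichlet(a₁,…,a_K) with all aᵢ > 1, the mode has j-th component (aⱼ − 1)/(Σaᵢ − K).
Here Σaᵢ = 110 and K = 5, so p_A = (31 − 1)/(110 − 5) = 30/105 ≈ 0.286.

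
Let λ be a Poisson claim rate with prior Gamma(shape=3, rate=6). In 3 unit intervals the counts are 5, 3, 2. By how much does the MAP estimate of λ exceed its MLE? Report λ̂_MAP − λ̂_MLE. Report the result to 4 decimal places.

MAP − MLE = -2.0000

Σxᵢ = 10. Posterior is Gamma(13, 9); MAP = (13−1)/9 = 12/9 ≈ 1.33333.
MLE = x̄ = 10/3 ≈ 3.33333.
Difference = 12/9 − 10/3 = -2 ≈ -2.0000.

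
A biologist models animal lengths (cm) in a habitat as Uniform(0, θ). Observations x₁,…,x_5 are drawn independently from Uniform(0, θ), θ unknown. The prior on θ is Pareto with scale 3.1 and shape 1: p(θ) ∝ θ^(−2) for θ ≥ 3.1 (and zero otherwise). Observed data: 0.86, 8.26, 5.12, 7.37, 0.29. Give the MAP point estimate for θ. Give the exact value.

θ̂_MAP = 8.26

The Uniform(0, θ) likelihood is θ^(−n) for θ ≥ max(xᵢ), zero otherwise. Here max(xᵢ) = 8.26.
Posterior ∝ θ^(−2) · θ^(−5) = θ^(−7) on θ ≥ max(3.1, 8.26) = 8.26.
This density is strictly decreasing in θ, so the posterior mode lies at the lower boundary of the support.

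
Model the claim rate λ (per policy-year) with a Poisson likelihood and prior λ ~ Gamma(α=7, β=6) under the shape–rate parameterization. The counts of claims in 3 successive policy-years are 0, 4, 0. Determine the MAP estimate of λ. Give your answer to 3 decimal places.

Σxᵢ = 0+4+0 = 4, with n = 3.
Posterior ∝ λ^6e^(−6λ) · λ^4e^(−3λ) = λ^10e^(−9λ), i.e. Gamma(shape=11, rate=9).
The mode of a Gamma(a, b) with a ≥ 1 (shape–rate) is (a−1)/b = 10/9 ≈ 1.111.

λ̂_MAP = 1.111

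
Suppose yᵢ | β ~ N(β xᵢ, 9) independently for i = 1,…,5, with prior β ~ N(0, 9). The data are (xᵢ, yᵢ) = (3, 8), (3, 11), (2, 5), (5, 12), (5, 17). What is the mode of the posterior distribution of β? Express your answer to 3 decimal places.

log p(β | y) = −Σ(yᵢ − βxᵢ)²/(2·9) − β²/(2·9) + const.
Setting the derivative to zero: Σxᵢ(yᵢ − βxᵢ)/9 − β/9 = 0, so β = Σxᵢyᵢ / (Σxᵢ² + σ²/τ²).
Σxᵢyᵢ = 3·8 + 3·11 + 2·5 + 5·12 + 5·17 = 212; Σxᵢ² = 72; σ²/τ² = 1.
β̂_MAP = 212 / (72 + 1) = 212/73 ≈ 2.904.

β̂_MAP = 2.904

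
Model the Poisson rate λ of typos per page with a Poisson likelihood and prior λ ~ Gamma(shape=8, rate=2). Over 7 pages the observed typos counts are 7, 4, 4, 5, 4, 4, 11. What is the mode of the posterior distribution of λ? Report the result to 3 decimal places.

λ̂_MAP = 5.111

Σxᵢ = 7+4+4+5+4+4+11 = 39, with n = 7.
Posterior ∝ λ^7e^(−2λ) · λ^39e^(−7λ) = λ^46e^(−9λ), i.e. Gamma(shape=47, rate=9).
The mode of a Gamma(a, b) with a ≥ 1 (shape–rate) is (a−1)/b = 46/9 ≈ 5.111.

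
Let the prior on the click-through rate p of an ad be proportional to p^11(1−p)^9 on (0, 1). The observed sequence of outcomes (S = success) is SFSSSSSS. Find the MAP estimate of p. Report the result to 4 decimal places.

p̂_MAP = 0.6429

The prior density ∝ p^11(1−p)^9 is the kernel of Beta(12, 10).
Data: 7 successes in 8 trials (from the sequence). The binomial likelihood contributes p^7(1−p)^1, so the posterior is Beta(12+7, 10+1) = Beta(19, 11).
For Beta(a, b) with a, b > 1 the mode is (a−1)/(a+b−2) = 18/28 ≈ 0.6429.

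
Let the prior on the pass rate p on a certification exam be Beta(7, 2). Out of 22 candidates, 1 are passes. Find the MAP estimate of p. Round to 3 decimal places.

p̂_MAP = 0.241

Prior: Beta(7, 2).
Data: 1 success in 22 trials. The binomial likelihood contributes p(1−p)^21, so the posterior is Beta(7+1, 2+21) = Beta(8, 23).
For Beta(a, b) with a, b > 1 the mode is (a−1)/(a+b−2) = 7/29 ≈ 0.241.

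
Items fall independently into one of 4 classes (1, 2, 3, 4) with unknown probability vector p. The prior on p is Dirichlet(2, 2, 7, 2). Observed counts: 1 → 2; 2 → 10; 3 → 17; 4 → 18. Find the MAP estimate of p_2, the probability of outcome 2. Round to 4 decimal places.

MAP estimate: 0.1964

The posterior is Dirichlet(αᵢ + nᵢ) = Dirichlet(4, 12, 24, 20).
For a Dirichlet(a₁,…,a_K) with all aᵢ > 1, the mode has j-th component (aⱼ − 1)/(Σaᵢ − K).
Here Σaᵢ = 60 and K = 4, so p_2 = (12 − 1)/(60 − 4) = 11/56 ≈ 0.1964.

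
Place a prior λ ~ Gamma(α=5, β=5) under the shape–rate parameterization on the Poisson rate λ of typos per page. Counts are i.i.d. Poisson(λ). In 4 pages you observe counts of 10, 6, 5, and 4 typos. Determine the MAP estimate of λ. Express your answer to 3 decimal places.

Σxᵢ = 10+6+5+4 = 25, with n = 4.
Posterior ∝ λ^4e^(−5λ) · λ^25e^(−4λ) = λ^29e^(−9λ), i.e. Gamma(shape=30, rate=9).
The mode of a Gamma(a, b) with a ≥ 1 (shape–rate) is (a−1)/b = 29/9 ≈ 3.222.

λ̂_MAP = 3.222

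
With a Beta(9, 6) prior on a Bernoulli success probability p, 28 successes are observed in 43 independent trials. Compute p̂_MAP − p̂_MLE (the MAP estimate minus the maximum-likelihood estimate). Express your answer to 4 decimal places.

Posterior is Beta(37, 21); MAP = (37−1)/(58−2) = 36/56 ≈ 0.64286.
MLE ignores the prior: p̂_MLE = k/n = 28/43 ≈ 0.65116.
Difference = 36/56 − 28/43 = -5/602 ≈ -0.0083.

MAP − MLE = -0.0083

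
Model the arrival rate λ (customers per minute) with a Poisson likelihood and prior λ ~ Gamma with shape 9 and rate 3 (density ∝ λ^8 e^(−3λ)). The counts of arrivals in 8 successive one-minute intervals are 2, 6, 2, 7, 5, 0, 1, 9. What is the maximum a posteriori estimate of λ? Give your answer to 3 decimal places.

Σxᵢ = 2+6+2+7+5+0+1+9 = 32, with n = 8.
Posterior ∝ λ^8e^(−3λ) · λ^32e^(−8λ) = λ^40e^(−11λ), i.e. Gamma(shape=41, rate=11).
The mode of a Gamma(a, b) with a ≥ 1 (shape–rate) is (a−1)/b = 40/11 ≈ 3.636.

λ̂_MAP = 3.636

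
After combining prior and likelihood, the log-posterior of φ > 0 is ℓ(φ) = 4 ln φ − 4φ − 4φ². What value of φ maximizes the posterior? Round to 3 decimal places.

φ̂_MAP = 0.500

ℓ'(φ) = 4/φ − 4 − 8φ. Setting this to zero and multiplying by φ: 8φ² + 4φ − 4 = 0.
φ = (−4 + √(4² + 4·8·4)) / (2·8) = (−4 + √144) / 16 = (−4 + 12)/16 = 1/2.
ℓ''(φ) = −4/φ² − 8 < 0, confirming a maximum.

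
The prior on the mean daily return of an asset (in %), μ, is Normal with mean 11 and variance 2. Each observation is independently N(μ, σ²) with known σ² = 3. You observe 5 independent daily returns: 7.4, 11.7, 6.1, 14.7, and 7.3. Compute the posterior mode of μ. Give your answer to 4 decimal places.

μ̂_MAP = 9.8000

n = 5; x̄ = (7.4 + 11.7 + 6.1 + 14.7 + 7.3)/5 = 47.2/5 = 9.44.
For a Normal prior and Normal likelihood with known variance, the posterior is Normal; its mode equals its mean, the precision-weighted average.
Prior precision 1/σ₀² = 1/2 = 0.5; data precision n/σ² = 5/3.
μ̂ = (0.5·11 + (5/3)·9.44) / (0.5 + 5/3) = (637/30)/(13/6) = 9.8000.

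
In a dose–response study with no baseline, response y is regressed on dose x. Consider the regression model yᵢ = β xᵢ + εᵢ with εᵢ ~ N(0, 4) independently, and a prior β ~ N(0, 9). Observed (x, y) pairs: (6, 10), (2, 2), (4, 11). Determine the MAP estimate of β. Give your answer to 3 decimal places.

log p(β | y) = −Σ(yᵢ − βxᵢ)²/(2·4) − β²/(2·9) + const.
Setting the derivative to zero: Σxᵢ(yᵢ − βxᵢ)/4 − β/9 = 0, so β = Σxᵢyᵢ / (Σxᵢ² + σ²/τ²).
Σxᵢyᵢ = 6·10 + 2·2 + 4·11 = 108; Σxᵢ² = 56; σ²/τ² = 4/9.
β̂_MAP = 108 / (56 + 4/9) = 108/(508/9) = 243/127 ≈ 1.913.

β̂_MAP = 1.913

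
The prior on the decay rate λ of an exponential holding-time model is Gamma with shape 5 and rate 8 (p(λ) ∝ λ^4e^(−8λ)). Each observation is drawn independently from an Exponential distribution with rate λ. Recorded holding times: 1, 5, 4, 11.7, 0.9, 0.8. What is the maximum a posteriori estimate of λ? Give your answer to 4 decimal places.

λ̂_MAP = 0.3185

The Exponential(rate=λ) likelihood is ∝ λ^n e^(−λΣtᵢ). Here n = 6 and Σtᵢ = 1 + 5 + 4 + 11.7 + 0.9 + 0.8 = 23.4.
Posterior ∝ λ^4e^(−8λ) · λ^6e^(−23.4λ) = λ^10e^(−31.4λ), i.e. Gamma(11, 31.4).
Mode = (a−1)/b = 10/31.4 ≈ 0.3185.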